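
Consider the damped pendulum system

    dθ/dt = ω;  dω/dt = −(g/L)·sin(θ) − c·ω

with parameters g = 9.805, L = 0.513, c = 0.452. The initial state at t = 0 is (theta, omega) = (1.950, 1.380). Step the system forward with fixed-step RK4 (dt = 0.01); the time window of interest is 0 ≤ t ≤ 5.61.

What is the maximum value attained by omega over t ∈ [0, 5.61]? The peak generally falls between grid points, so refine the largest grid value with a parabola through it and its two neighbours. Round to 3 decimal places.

t=0.000: state=(1.950, 1.380)
step 1 (dt=0.01): k1=(1.380, -18.379), k2=(1.288, -18.288), k3=(1.289, -18.292), k4=(1.197, -18.204); state += dt/6·(k1+2k2+2k3+k4)
t=0.010: state=(1.963, 1.197)
t=0.020: state=(1.974, 1.016)
t=0.030: state=(1.983, 0.836)
continuing one RK4 step at a time; state shown every 20 steps (Δt=0.2):
t=0.200: state=(1.874, -2.106)
t=0.400: state=(1.107, -5.487)
t=0.600: state=(-0.171, -6.578)
t=0.800: state=(-1.234, -3.604)
t=1.000: state=(-1.559, 0.324)
t=1.200: state=(-1.129, 3.869)
t=1.400: state=(-0.124, 5.651)
t=1.600: state=(0.871, 3.752)
t=1.800: state=(1.266, 0.140)
t=2.000: state=(0.946, -3.207)
t=2.200: state=(0.101, -4.763)
t=2.400: state=(-0.736, -3.127)
t=2.600: state=(-1.046, 0.098)
t=2.800: state=(-0.719, 3.002)
t=3.000: state=(0.027, 3.990)
t=3.200: state=(0.690, 2.273)
t=3.400: state=(0.860, -0.603)
t=3.600: state=(0.486, -2.916)
t=3.800: state=(-0.170, -3.229)
t=4.000: state=(-0.657, -1.380)
t=4.200: state=(-0.680, 1.122)
t=4.400: state=(-0.266, 2.756)
t=4.600: state=(0.289, 2.442)
t=4.800: state=(0.603, 0.549)
t=5.000: state=(0.498, -1.514)
t=5.200: state=(0.074, -2.449)
t=5.400: state=(-0.363, -1.655)
t=5.600: state=(-0.520, 0.151)
t=5.610: state=(-0.518, 0.245)
largest grid value and its neighbours: omega(1.390)=5.64742, omega(1.400)=5.65082, omega(1.410)=5.64351
parabola through these three points peaks at t≈1.398 with omega≈5.65099

max omega = 5.651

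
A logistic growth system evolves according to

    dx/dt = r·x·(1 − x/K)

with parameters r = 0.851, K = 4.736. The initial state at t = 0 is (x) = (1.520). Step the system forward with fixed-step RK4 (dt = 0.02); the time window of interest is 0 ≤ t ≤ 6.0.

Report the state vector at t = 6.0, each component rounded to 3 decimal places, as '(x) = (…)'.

t=0.000: state=(1.520)
step 1 (dt=0.02): k1=(0.878), k2=(0.881), k3=(0.881), k4=(0.884); state += dt/6·(k1+2k2+2k3+k4)
t=0.020: state=(1.538)
t=0.040: state=(1.555)
t=0.060: state=(1.573)
continuing one RK4 step at a time; state shown every 10 steps (Δt=0.2):
t=0.200: state=(1.701)
t=0.400: state=(1.890)
t=0.600: state=(2.087)
t=0.800: state=(2.287)
t=1.000: state=(2.488)
t=1.200: state=(2.688)
t=1.400: state=(2.883)
t=1.600: state=(3.071)
t=1.800: state=(3.250)
t=2.000: state=(3.418)
t=2.200: state=(3.573)
t=2.400: state=(3.716)
t=2.600: state=(3.846)
t=2.800: state=(3.962)
t=3.000: state=(4.066)
t=3.200: state=(4.158)
t=3.400: state=(4.239)
t=3.600: state=(4.310)
t=3.800: state=(4.372)
t=4.000: state=(4.425)
t=4.200: state=(4.471)
t=4.400: state=(4.510)
t=4.600: state=(4.544)
t=4.800: state=(4.573)
t=5.000: state=(4.598)
t=5.200: state=(4.619)
t=5.400: state=(4.637)
t=5.600: state=(4.652)
t=5.800: state=(4.665)
t=6.000: state=(4.676)

(x) = (4.676)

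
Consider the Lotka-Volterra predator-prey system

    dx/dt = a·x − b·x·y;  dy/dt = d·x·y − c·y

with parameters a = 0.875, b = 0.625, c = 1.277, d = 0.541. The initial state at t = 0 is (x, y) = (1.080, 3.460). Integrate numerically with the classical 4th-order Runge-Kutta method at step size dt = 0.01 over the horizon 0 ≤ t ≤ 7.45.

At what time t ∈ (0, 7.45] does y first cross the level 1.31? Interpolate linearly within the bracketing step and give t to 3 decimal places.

t=0.000: state=(1.080, 3.460)
step 1 (dt=0.01): k1=(-1.391, -2.397), k2=(-1.374, -2.401), k3=(-1.374, -2.401), k4=(-1.357, -2.406); state += dt/6·(k1+2k2+2k3+k4)
t=0.010: state=(1.066, 3.436)
t=0.020: state=(1.053, 3.412)
t=0.030: state=(1.040, 3.388)
continuing one RK4 step at a time; state shown every 25 steps (Δt=0.25):
t=0.250: state=(0.821, 2.854)
t=0.500: state=(0.684, 2.294)
t=0.750: state=(0.618, 1.819)
t=1.000: state=(0.597, 1.435)
t=1.090: state=(0.598, 1.317)
next step: t=1.100: state=(0.598, 1.304) — y has crossed 1.31
linear interpolation between t=1.090 (1.31661) and t=1.100 (1.30411) → t≈1.095

t = 1.095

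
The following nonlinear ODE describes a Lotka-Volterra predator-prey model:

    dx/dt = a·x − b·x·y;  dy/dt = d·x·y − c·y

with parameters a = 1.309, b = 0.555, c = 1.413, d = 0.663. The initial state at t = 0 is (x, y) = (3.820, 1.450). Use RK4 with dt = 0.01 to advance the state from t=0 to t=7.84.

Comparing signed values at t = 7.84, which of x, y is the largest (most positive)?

largest component: y

t=0.000: state=(3.820, 1.450)
step 1 (dt=0.01): k1=(1.926, 1.624), k2=(1.914, 1.642), k3=(1.914, 1.642), k4=(1.901, 1.660); state += dt/6·(k1+2k2+2k3+k4)
t=0.010: state=(3.839, 1.466)
t=0.020: state=(3.858, 1.483)
t=0.030: state=(3.877, 1.500)
continuing one RK4 step at a time; state shown every 50 steps (Δt=0.5):
t=0.500: state=(4.180, 2.808)
t=1.000: state=(2.827, 4.585)
t=1.500: state=(1.470, 4.494)
t=2.000: state=(0.959, 3.259)
t=2.500: state=(0.877, 2.163)
t=3.000: state=(1.030, 1.456)
t=3.500: state=(1.406, 1.068)
t=4.000: state=(2.062, 0.928)
t=4.500: state=(3.035, 1.057)
t=5.000: state=(4.052, 1.704)
t=5.500: state=(3.963, 3.343)
t=6.000: state=(2.373, 4.780)
t=6.500: state=(1.267, 4.196)
t=7.000: state=(0.908, 2.928)
t=7.500: state=(0.898, 1.936)
t=7.840: state=(1.018, 1.483)
compare at T: x=1.018, y=1.483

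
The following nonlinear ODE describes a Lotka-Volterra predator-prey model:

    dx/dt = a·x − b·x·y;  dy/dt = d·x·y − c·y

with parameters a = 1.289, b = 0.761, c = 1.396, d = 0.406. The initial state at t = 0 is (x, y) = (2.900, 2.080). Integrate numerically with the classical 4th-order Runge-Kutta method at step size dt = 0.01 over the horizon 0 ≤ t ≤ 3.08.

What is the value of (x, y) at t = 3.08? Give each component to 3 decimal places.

t=0.000: state=(2.900, 2.080)
step 1 (dt=0.01): k1=(-0.852, -0.455), k2=(-0.846, -0.458), k3=(-0.846, -0.458), k4=(-0.840, -0.461); state += dt/6·(k1+2k2+2k3+k4)
t=0.010: state=(2.892, 2.075)
t=0.020: state=(2.883, 2.071)
t=0.030: state=(2.875, 2.066)
continuing one RK4 step at a time; state shown every 10 steps (Δt=0.1):
t=0.100: state=(2.821, 2.032)
t=0.200: state=(2.755, 1.979)
t=0.300: state=(2.702, 1.922)
t=0.400: state=(2.661, 1.864)
t=0.500: state=(2.633, 1.805)
t=0.600: state=(2.616, 1.746)
t=0.700: state=(2.612, 1.689)
t=0.800: state=(2.618, 1.633)
t=0.900: state=(2.636, 1.580)
t=1.000: state=(2.664, 1.530)
t=1.100: state=(2.702, 1.484)
t=1.200: state=(2.750, 1.442)
t=1.300: state=(2.807, 1.403)
t=1.400: state=(2.874, 1.370)
t=1.500: state=(2.949, 1.341)
t=1.600: state=(3.032, 1.317)
t=1.700: state=(3.123, 1.297)
t=1.800: state=(3.220, 1.283)
t=1.900: state=(3.324, 1.275)
t=2.000: state=(3.432, 1.271)
t=2.100: state=(3.544, 1.274)
t=2.200: state=(3.658, 1.282)
t=2.300: state=(3.772, 1.297)
t=2.400: state=(3.885, 1.318)
t=2.500: state=(3.994, 1.345)
t=2.600: state=(4.096, 1.378)
t=2.700: state=(4.190, 1.418)
t=2.800: state=(4.271, 1.465)
t=2.900: state=(4.337, 1.517)
t=3.000: state=(4.387, 1.575)
t=3.080: state=(4.412, 1.625)

(x, y) = (4.412, 1.625)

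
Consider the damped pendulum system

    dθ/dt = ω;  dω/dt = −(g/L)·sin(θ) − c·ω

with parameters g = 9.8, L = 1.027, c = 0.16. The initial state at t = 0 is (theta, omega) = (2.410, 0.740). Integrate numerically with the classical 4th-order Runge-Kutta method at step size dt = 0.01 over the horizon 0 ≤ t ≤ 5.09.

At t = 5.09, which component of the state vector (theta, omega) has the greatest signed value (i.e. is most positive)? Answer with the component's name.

t=0.000: state=(2.410, 0.740)
step 1 (dt=0.01): k1=(0.740, -6.493), k2=(0.708, -6.462), k3=(0.708, -6.463), k4=(0.675, -6.432); state += dt/6·(k1+2k2+2k3+k4)
t=0.010: state=(2.417, 0.675)
t=0.020: state=(2.424, 0.611)
t=0.030: state=(2.429, 0.548)
continuing one RK4 step at a time; state shown every 20 steps (Δt=0.2):
t=0.200: state=(2.434, -0.492)
t=0.400: state=(2.206, -1.821)
t=0.600: state=(1.682, -3.474)
t=0.800: state=(0.815, -5.105)
t=1.000: state=(-0.271, -5.429)
t=1.200: state=(-1.233, -3.989)
t=1.400: state=(-1.833, -2.013)
t=1.600: state=(-2.053, -0.225)
t=1.800: state=(-1.929, 1.473)
t=2.000: state=(-1.456, 3.266)
t=2.200: state=(-0.640, 4.767)
t=2.400: state=(0.355, 4.871)
t=2.600: state=(1.200, 3.404)
t=2.800: state=(1.686, 1.445)
t=3.000: state=(1.784, -0.442)
t=3.200: state=(1.511, -2.290)
t=3.400: state=(0.879, -3.953)
t=3.600: state=(-0.003, -4.613)
t=3.800: state=(-0.856, -3.679)
t=4.000: state=(-1.416, -1.858)
t=4.200: state=(-1.594, 0.075)
t=4.400: state=(-1.390, 1.945)
t=4.600: state=(-0.831, 3.565)
t=4.800: state=(-0.028, 4.229)
t=5.000: state=(0.759, 3.414)
t=5.090: state=(1.035, 2.698)
compare at T: theta=1.035, omega=2.698

largest component: omega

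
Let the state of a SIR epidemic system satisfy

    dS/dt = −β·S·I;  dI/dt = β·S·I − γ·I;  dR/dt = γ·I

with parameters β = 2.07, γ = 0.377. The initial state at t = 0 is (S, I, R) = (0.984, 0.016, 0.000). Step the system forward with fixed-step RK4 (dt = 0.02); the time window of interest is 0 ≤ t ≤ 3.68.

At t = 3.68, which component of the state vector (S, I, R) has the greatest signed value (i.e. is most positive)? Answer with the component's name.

largest component: I

t=0.000: state=(0.984, 0.016, 0.000)
step 1 (dt=0.02): k1=(-0.033, 0.027, 0.006), k2=(-0.033, 0.027, 0.006), k3=(-0.033, 0.027, 0.006), k4=(-0.034, 0.027, 0.006); state += dt/6·(k1+2k2+2k3+k4)
t=0.020: state=(0.983, 0.017, 0.000)
t=0.040: state=(0.983, 0.017, 0.000)
t=0.060: state=(0.982, 0.018, 0.000)
continuing one RK4 step at a time; state shown every 10 steps (Δt=0.2):
t=0.200: state=(0.976, 0.022, 0.001)
t=0.400: state=(0.966, 0.031, 0.003)
t=0.600: state=(0.951, 0.043, 0.006)
t=0.800: state=(0.932, 0.058, 0.010)
t=1.000: state=(0.906, 0.079, 0.015)
t=1.200: state=(0.872, 0.106, 0.022)
t=1.400: state=(0.829, 0.140, 0.031)
t=1.600: state=(0.776, 0.181, 0.043)
t=1.800: state=(0.713, 0.228, 0.059)
t=2.000: state=(0.642, 0.280, 0.078)
t=2.200: state=(0.565, 0.334, 0.101)
t=2.400: state=(0.487, 0.385, 0.128)
t=2.600: state=(0.411, 0.430, 0.159)
t=2.800: state=(0.341, 0.466, 0.193)
t=3.000: state=(0.280, 0.491, 0.229)
t=3.200: state=(0.228, 0.506, 0.267)
t=3.400: state=(0.184, 0.511, 0.305)
t=3.600: state=(0.149, 0.507, 0.343)
t=3.680: state=(0.137, 0.504, 0.359)
compare at T: S=0.137, I=0.504, R=0.359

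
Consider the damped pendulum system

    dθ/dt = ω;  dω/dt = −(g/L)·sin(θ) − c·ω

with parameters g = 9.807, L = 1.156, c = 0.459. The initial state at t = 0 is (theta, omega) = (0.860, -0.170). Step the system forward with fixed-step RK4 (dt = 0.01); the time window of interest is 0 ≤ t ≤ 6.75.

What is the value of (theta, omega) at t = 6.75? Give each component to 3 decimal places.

(theta, omega) = (0.161, -0.267)

t=0.000: state=(0.860, -0.170)
step 1 (dt=0.01): k1=(-0.170, -6.351), k2=(-0.202, -6.332), k3=(-0.202, -6.331), k4=(-0.233, -6.311); state += dt/6·(k1+2k2+2k3+k4)
t=0.010: state=(0.858, -0.233)
t=0.020: state=(0.855, -0.296)
t=0.030: state=(0.852, -0.359)
continuing one RK4 step at a time; state shown every 25 steps (Δt=0.25):
t=0.250: state=(0.635, -1.549)
t=0.500: state=(0.150, -2.155)
t=0.750: state=(-0.352, -1.693)
t=1.000: state=(-0.636, -0.515)
t=1.250: state=(-0.603, 0.746)
t=1.500: state=(-0.300, 1.561)
t=1.750: state=(0.110, 1.574)
t=2.000: state=(0.423, 0.842)
t=2.250: state=(0.506, -0.187)
t=2.500: state=(0.346, -1.023)
t=2.750: state=(0.042, -1.303)
t=3.000: state=(-0.250, -0.933)
t=3.250: state=(-0.392, -0.168)
t=3.500: state=(-0.335, 0.590)
t=3.750: state=(-0.126, 0.996)
t=4.000: state=(0.119, 0.885)
t=4.250: state=(0.282, 0.366)
t=4.500: state=(0.293, -0.267)
t=4.750: state=(0.164, -0.708)
t=5.000: state=(-0.028, -0.766)
t=5.250: state=(-0.187, -0.451)
t=5.500: state=(-0.239, 0.042)
t=5.750: state=(-0.172, 0.463)
t=6.000: state=(-0.030, 0.618)
t=6.250: state=(0.111, 0.461)
t=6.500: state=(0.183, 0.102)
t=6.750: state=(0.161, -0.267)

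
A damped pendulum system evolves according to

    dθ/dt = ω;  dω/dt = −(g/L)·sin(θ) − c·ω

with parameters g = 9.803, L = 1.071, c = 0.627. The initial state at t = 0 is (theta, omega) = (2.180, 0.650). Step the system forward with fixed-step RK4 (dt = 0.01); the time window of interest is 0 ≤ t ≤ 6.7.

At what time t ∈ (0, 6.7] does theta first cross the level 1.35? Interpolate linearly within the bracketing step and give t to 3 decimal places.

t = 0.573

t=0.000: state=(2.180, 0.650)
step 1 (dt=0.01): k1=(0.650, -7.914), k2=(0.610, -7.872), k3=(0.611, -7.873), k4=(0.571, -7.833); state += dt/6·(k1+2k2+2k3+k4)
t=0.010: state=(2.186, 0.571)
t=0.020: state=(2.191, 0.493)
t=0.030: state=(2.196, 0.416)
continuing one RK4 step at a time; state shown every 25 steps (Δt=0.25):
t=0.250: state=(2.110, -1.178)
t=0.500: state=(1.589, -3.001)
t=0.570: state=(1.361, -3.495)
next step: t=0.580: state=(1.326, -3.562) — theta has crossed 1.35
linear interpolation between t=0.570 (1.36127) and t=0.580 (1.32598) → t≈0.573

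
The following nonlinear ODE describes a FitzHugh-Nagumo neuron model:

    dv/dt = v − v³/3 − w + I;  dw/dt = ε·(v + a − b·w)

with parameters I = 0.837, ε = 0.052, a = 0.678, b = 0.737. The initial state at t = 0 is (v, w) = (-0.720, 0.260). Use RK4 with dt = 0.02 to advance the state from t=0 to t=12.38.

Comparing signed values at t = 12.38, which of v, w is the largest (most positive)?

t=0.000: state=(-0.720, 0.260)
step 1 (dt=0.02): k1=(-0.019, -0.012), k2=(-0.019, -0.012), k3=(-0.019, -0.012), k4=(-0.019, -0.012); state += dt/6·(k1+2k2+2k3+k4)
t=0.020: state=(-0.720, 0.260)
t=0.040: state=(-0.721, 0.260)
t=0.060: state=(-0.721, 0.259)
continuing one RK4 step at a time; state shown every 25 steps (Δt=0.5):
t=0.500: state=(-0.729, 0.254)
t=1.000: state=(-0.737, 0.248)
t=1.500: state=(-0.743, 0.241)
t=2.000: state=(-0.747, 0.235)
t=2.500: state=(-0.749, 0.229)
t=3.000: state=(-0.747, 0.223)
t=3.500: state=(-0.742, 0.217)
t=4.000: state=(-0.732, 0.211)
t=4.500: state=(-0.717, 0.206)
t=5.000: state=(-0.695, 0.201)
t=5.500: state=(-0.663, 0.197)
t=6.000: state=(-0.620, 0.194)
t=6.500: state=(-0.559, 0.193)
t=7.000: state=(-0.474, 0.193)
t=7.500: state=(-0.348, 0.197)
t=8.000: state=(-0.155, 0.204)
t=8.500: state=(0.152, 0.217)
t=9.000: state=(0.632, 0.240)
t=9.500: state=(1.239, 0.277)
t=10.000: state=(1.689, 0.327)
t=10.500: state=(1.862, 0.385)
t=11.000: state=(1.898, 0.444)
t=11.500: state=(1.892, 0.502)
t=12.000: state=(1.874, 0.558)
t=12.380: state=(1.858, 0.600)
compare at T: v=1.858, w=0.600

largest component: v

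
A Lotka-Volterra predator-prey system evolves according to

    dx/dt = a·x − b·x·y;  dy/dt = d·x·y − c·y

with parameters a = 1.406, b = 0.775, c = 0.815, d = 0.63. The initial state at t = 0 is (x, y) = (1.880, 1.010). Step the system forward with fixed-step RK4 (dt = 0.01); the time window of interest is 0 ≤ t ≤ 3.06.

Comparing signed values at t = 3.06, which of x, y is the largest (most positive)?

largest component: y

t=0.000: state=(1.880, 1.010)
step 1 (dt=0.01): k1=(1.172, 0.373), k2=(1.173, 0.378), k3=(1.173, 0.378), k4=(1.173, 0.382); state += dt/6·(k1+2k2+2k3+k4)
t=0.010: state=(1.892, 1.014)
t=0.020: state=(1.903, 1.018)
t=0.030: state=(1.915, 1.022)
continuing one RK4 step at a time; state shown every 10 steps (Δt=0.1):
t=0.100: state=(1.998, 1.052)
t=0.200: state=(2.115, 1.104)
t=0.300: state=(2.230, 1.167)
t=0.400: state=(2.338, 1.242)
t=0.500: state=(2.436, 1.330)
t=0.600: state=(2.519, 1.433)
t=0.700: state=(2.583, 1.552)
t=0.800: state=(2.623, 1.685)
t=0.900: state=(2.634, 1.834)
t=1.000: state=(2.614, 1.994)
t=1.100: state=(2.561, 2.164)
t=1.200: state=(2.476, 2.338)
t=1.300: state=(2.361, 2.510)
t=1.400: state=(2.223, 2.673)
t=1.500: state=(2.068, 2.821)
t=1.600: state=(1.903, 2.946)
t=1.700: state=(1.736, 3.046)
t=1.800: state=(1.574, 3.116)
t=1.900: state=(1.420, 3.156)
t=2.000: state=(1.279, 3.167)
t=2.100: state=(1.152, 3.151)
t=2.200: state=(1.040, 3.112)
t=2.300: state=(0.943, 3.053)
t=2.400: state=(0.859, 2.978)
t=2.500: state=(0.788, 2.891)
t=2.600: state=(0.727, 2.795)
t=2.700: state=(0.677, 2.692)
t=2.800: state=(0.635, 2.586)
t=2.900: state=(0.600, 2.478)
t=3.000: state=(0.573, 2.370)
t=3.060: state=(0.559, 2.306)
compare at T: x=0.559, y=2.306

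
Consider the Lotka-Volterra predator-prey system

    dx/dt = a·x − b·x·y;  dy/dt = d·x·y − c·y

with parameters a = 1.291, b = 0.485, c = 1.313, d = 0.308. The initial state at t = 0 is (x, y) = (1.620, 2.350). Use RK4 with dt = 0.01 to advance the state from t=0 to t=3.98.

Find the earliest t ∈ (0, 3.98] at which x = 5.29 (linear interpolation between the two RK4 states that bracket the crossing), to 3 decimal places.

t=0.000: state=(1.620, 2.350)
step 1 (dt=0.01): k1=(0.245, -1.913), k2=(0.253, -1.904), k3=(0.253, -1.904), k4=(0.260, -1.896); state += dt/6·(k1+2k2+2k3+k4)
t=0.010: state=(1.623, 2.331)
t=0.020: state=(1.625, 2.312)
t=0.030: state=(1.628, 2.293)
continuing one RK4 step at a time; state shown every 20 steps (Δt=0.2):
t=0.200: state=(1.699, 2.001)
t=0.400: state=(1.838, 1.716)
t=0.600: state=(2.038, 1.486)
t=0.800: state=(2.305, 1.306)
t=1.000: state=(2.647, 1.169)
t=1.200: state=(3.075, 1.072)
t=1.400: state=(3.599, 1.012)
t=1.600: state=(4.230, 0.990)
t=1.800: state=(4.971, 1.010)
t=1.870: state=(5.256, 1.029)
next step: t=1.880: state=(5.298, 1.032) — x has crossed 5.29
linear interpolation between t=1.870 (5.25628) and t=1.880 (5.29803) → t≈1.878

t = 1.878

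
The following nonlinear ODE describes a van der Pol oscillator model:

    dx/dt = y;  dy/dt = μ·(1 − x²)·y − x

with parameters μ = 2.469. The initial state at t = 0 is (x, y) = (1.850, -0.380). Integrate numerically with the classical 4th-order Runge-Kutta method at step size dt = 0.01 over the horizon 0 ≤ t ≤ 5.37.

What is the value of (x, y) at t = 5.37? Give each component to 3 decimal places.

(x, y) = (-1.354, 0.502)

t=0.000: state=(1.850, -0.380)
step 1 (dt=0.01): k1=(-0.380, 0.423), k2=(-0.378, 0.406), k3=(-0.378, 0.406), k4=(-0.376, 0.389); state += dt/6·(k1+2k2+2k3+k4)
t=0.010: state=(1.846, -0.376)
t=0.020: state=(1.842, -0.372)
t=0.030: state=(1.839, -0.369)
continuing one RK4 step at a time; state shown every 20 steps (Δt=0.2):
t=0.200: state=(1.779, -0.341)
t=0.400: state=(1.711, -0.345)
t=0.600: state=(1.640, -0.365)
t=0.800: state=(1.564, -0.393)
t=1.000: state=(1.482, -0.430)
t=1.200: state=(1.392, -0.479)
t=1.400: state=(1.290, -0.546)
t=1.600: state=(1.171, -0.642)
t=1.800: state=(1.030, -0.788)
t=2.000: state=(0.850, -1.027)
t=2.200: state=(0.606, -1.454)
t=2.400: state=(0.243, -2.267)
t=2.600: state=(-0.342, -3.661)
t=2.800: state=(-1.178, -4.263)
t=3.000: state=(-1.822, -1.915)
t=3.200: state=(-2.011, -0.278)
t=3.400: state=(-2.013, 0.147)
t=3.600: state=(-1.972, 0.244)
t=3.800: state=(-1.920, 0.274)
t=4.000: state=(-1.863, 0.292)
t=4.200: state=(-1.803, 0.309)
t=4.400: state=(-1.740, 0.327)
t=4.600: state=(-1.672, 0.350)
t=4.800: state=(-1.600, 0.377)
t=5.000: state=(-1.521, 0.410)
t=5.200: state=(-1.435, 0.454)
t=5.370: state=(-1.354, 0.502)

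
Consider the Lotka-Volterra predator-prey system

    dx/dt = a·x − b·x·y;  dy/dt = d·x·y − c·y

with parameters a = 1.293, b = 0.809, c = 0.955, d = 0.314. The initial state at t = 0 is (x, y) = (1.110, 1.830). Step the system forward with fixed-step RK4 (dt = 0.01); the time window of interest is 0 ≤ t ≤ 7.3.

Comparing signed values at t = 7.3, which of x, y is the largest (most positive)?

t=0.000: state=(1.110, 1.830)
step 1 (dt=0.01): k1=(-0.208, -1.110), k2=(-0.203, -1.107), k3=(-0.203, -1.107), k4=(-0.198, -1.104); state += dt/6·(k1+2k2+2k3+k4)
t=0.010: state=(1.108, 1.819)
t=0.020: state=(1.106, 1.808)
t=0.030: state=(1.104, 1.797)
continuing one RK4 step at a time; state shown every 25 steps (Δt=0.25):
t=0.250: state=(1.088, 1.571)
t=0.500: state=(1.120, 1.349)
t=0.750: state=(1.201, 1.163)
t=1.000: state=(1.332, 1.011)
t=1.250: state=(1.519, 0.891)
t=1.500: state=(1.770, 0.798)
t=1.750: state=(2.096, 0.731)
t=2.000: state=(2.510, 0.689)
t=2.250: state=(3.023, 0.674)
t=2.500: state=(3.640, 0.689)
t=2.750: state=(4.355, 0.743)
t=3.000: state=(5.128, 0.848)
t=3.250: state=(5.868, 1.030)
t=3.500: state=(6.409, 1.316)
t=3.750: state=(6.523, 1.727)
t=4.000: state=(6.042, 2.237)
t=4.250: state=(5.044, 2.729)
t=4.500: state=(3.870, 3.049)
t=4.750: state=(2.853, 3.121)
t=5.000: state=(2.120, 2.983)
t=5.250: state=(1.643, 2.719)
t=5.500: state=(1.352, 2.406)
t=5.750: state=(1.185, 2.092)
t=6.000: state=(1.105, 1.802)
t=6.250: state=(1.089, 1.546)
t=6.500: state=(1.126, 1.328)
t=6.750: state=(1.212, 1.146)
t=7.000: state=(1.348, 0.998)
t=7.250: state=(1.542, 0.880)
t=7.300: state=(1.588, 0.860)
compare at T: x=1.588, y=0.860

largest component: x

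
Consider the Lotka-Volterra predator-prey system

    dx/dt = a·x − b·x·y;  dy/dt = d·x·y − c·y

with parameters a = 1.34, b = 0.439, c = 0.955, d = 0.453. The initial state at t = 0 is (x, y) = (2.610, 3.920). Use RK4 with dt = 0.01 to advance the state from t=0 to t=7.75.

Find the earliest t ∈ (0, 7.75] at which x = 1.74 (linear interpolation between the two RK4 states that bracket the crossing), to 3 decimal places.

t = 0.902

t=0.000: state=(2.610, 3.920)
step 1 (dt=0.01): k1=(-0.994, 0.891), k2=(-0.997, 0.883), k3=(-0.997, 0.883), k4=(-1.000, 0.875); state += dt/6·(k1+2k2+2k3+k4)
t=0.010: state=(2.600, 3.929)
t=0.020: state=(2.590, 3.938)
t=0.030: state=(2.580, 3.946)
continuing one RK4 step at a time; state shown every 50 steps (Δt=0.5):
t=0.500: state=(2.088, 4.140)
t=0.900: state=(1.741, 3.990)
next step: t=0.910: state=(1.734, 3.983) — x has crossed 1.74
linear interpolation between t=0.900 (1.74144) and t=0.910 (1.73431) → t≈0.902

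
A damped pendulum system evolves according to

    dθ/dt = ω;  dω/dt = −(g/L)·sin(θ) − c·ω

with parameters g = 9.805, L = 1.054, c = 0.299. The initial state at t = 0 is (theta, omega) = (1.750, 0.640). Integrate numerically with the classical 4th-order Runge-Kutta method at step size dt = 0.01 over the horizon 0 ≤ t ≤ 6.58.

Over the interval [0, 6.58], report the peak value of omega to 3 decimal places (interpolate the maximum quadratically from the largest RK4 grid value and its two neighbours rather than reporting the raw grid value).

max omega = 3.691

t=0.000: state=(1.750, 0.640)
step 1 (dt=0.01): k1=(0.640, -9.345), k2=(0.593, -9.326), k3=(0.593, -9.326), k4=(0.547, -9.307); state += dt/6·(k1+2k2+2k3+k4)
t=0.010: state=(1.756, 0.547)
t=0.020: state=(1.761, 0.454)
t=0.030: state=(1.765, 0.361)
continuing one RK4 step at a time; state shown every 25 steps (Δt=0.25):
t=0.250: state=(1.625, -1.615)
t=0.500: state=(0.958, -3.634)
t=0.750: state=(-0.079, -4.298)
t=1.000: state=(-1.002, -2.807)
t=1.250: state=(-1.417, -0.486)
t=1.500: state=(-1.254, 1.746)
t=1.750: state=(-0.588, 3.412)
t=2.000: state=(0.313, 3.452)
t=2.250: state=(0.993, 1.801)
t=2.500: state=(1.174, -0.352)
t=2.750: state=(0.837, -2.254)
t=3.000: state=(0.132, -3.141)
t=3.250: state=(-0.590, -2.372)
t=3.500: state=(-0.968, -0.573)
t=3.750: state=(-0.872, 1.301)
t=4.000: state=(-0.370, 2.538)
t=4.250: state=(0.283, 2.437)
t=4.500: state=(0.744, 1.111)
t=4.750: state=(0.808, -0.595)
t=5.000: state=(0.477, -1.934)
t=5.250: state=(-0.072, -2.246)
t=5.500: state=(-0.544, -1.366)
t=5.750: state=(-0.706, 0.100)
t=6.000: state=(-0.507, 1.416)
t=6.250: state=(-0.064, 1.958)
t=6.500: state=(0.381, 1.435)
t=6.580: state=(0.482, 1.092)
largest grid value and its neighbours: omega(1.870)=3.68913, omega(1.880)=3.69096, omega(1.890)=3.68938
parabola through these three points peaks at t≈1.880 with omega≈3.69096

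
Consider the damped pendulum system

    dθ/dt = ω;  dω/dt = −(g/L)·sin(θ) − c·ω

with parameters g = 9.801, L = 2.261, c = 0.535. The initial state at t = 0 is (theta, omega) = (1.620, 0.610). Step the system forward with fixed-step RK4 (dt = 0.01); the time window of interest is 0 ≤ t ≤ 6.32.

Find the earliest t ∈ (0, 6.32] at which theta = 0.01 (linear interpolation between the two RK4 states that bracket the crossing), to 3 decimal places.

t=0.000: state=(1.620, 0.610)
step 1 (dt=0.01): k1=(0.610, -4.656), k2=(0.587, -4.643), k3=(0.587, -4.643), k4=(0.564, -4.630); state += dt/6·(k1+2k2+2k3+k4)
t=0.010: state=(1.626, 0.564)
t=0.020: state=(1.631, 0.517)
t=0.030: state=(1.636, 0.471)
continuing one RK4 step at a time; state shown every 25 steps (Δt=0.25):
t=0.250: state=(1.634, -0.478)
t=0.500: state=(1.392, -1.429)
t=0.750: state=(0.935, -2.177)
t=1.000: state=(0.339, -2.500)
t=1.130: state=(0.017, -2.426)
next step: t=1.140: state=(-0.007, -2.414) — theta has crossed 0.01
linear interpolation between t=1.130 (0.01717) and t=1.140 (-0.00703) → t≈1.133

t = 1.133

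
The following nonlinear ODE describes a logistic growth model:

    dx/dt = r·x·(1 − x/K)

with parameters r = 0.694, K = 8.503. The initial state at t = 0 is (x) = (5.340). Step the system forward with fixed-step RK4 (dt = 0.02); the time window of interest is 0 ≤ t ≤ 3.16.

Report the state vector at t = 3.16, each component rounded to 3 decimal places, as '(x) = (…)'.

t=0.000: state=(5.340)
step 1 (dt=0.02): k1=(1.379), k2=(1.376), k3=(1.376), k4=(1.374); state += dt/6·(k1+2k2+2k3+k4)
t=0.020: state=(5.368)
t=0.040: state=(5.395)
t=0.060: state=(5.422)
continuing one RK4 step at a time; state shown every 10 steps (Δt=0.2):
t=0.200: state=(5.610)
t=0.400: state=(5.869)
t=0.600: state=(6.115)
t=0.800: state=(6.346)
t=1.000: state=(6.561)
t=1.200: state=(6.762)
t=1.400: state=(6.946)
t=1.600: state=(7.115)
t=1.800: state=(7.269)
t=2.000: state=(7.408)
t=2.200: state=(7.534)
t=2.400: state=(7.647)
t=2.600: state=(7.748)
t=2.800: state=(7.838)
t=3.000: state=(7.918)
t=3.160: state=(7.976)

(x) = (7.976)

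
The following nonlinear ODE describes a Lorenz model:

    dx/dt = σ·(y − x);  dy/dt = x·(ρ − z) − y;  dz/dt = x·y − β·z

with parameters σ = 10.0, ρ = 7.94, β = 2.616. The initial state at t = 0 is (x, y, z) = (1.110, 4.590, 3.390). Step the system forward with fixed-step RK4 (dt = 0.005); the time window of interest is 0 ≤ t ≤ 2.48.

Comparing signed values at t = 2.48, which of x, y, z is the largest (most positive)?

largest component: z

t=0.000: state=(1.110, 4.590, 3.390)
step 1 (dt=0.005): k1=(34.800, 0.461, -3.773), k2=(33.942, 0.866, -3.348), k3=(33.973, 0.854, -3.359), k4=(33.144, 1.251, -2.944); state += dt/6·(k1+2k2+2k3+k4)
t=0.005: state=(1.280, 4.594, 3.373)
t=0.010: state=(1.442, 4.602, 3.360)
t=0.015: state=(1.596, 4.614, 3.352)
continuing one RK4 step at a time; state shown every 20 steps (Δt=0.1):
t=0.100: state=(3.489, 5.202, 3.680)
t=0.200: state=(4.939, 6.178, 5.001)
t=0.300: state=(5.926, 6.598, 6.987)
t=0.400: state=(6.166, 5.950, 8.799)
t=0.500: state=(5.556, 4.635, 9.524)
t=0.600: state=(4.529, 3.495, 9.111)
t=0.700: state=(3.625, 2.888, 8.130)
t=0.800: state=(3.080, 2.721, 7.066)
t=0.900: state=(2.885, 2.842, 6.158)
t=1.000: state=(2.967, 3.163, 5.507)
t=1.100: state=(3.259, 3.639, 5.169)
t=1.200: state=(3.709, 4.217, 5.187)
t=1.300: state=(4.246, 4.792, 5.582)
t=1.400: state=(4.754, 5.199, 6.297)
t=1.500: state=(5.082, 5.272, 7.141)
t=1.600: state=(5.111, 4.979, 7.817)
t=1.700: state=(4.848, 4.479, 8.095)
t=1.800: state=(4.433, 4.002, 7.955)
t=1.900: state=(4.036, 3.692, 7.544)
t=2.000: state=(3.768, 3.580, 7.044)
t=2.100: state=(3.663, 3.638, 6.593)
t=2.200: state=(3.710, 3.823, 6.281)
t=2.300: state=(3.876, 4.087, 6.154)
t=2.400: state=(4.113, 4.368, 6.227)
t=2.480: state=(4.316, 4.559, 6.413)
compare at T: x=4.316, y=4.559, z=6.413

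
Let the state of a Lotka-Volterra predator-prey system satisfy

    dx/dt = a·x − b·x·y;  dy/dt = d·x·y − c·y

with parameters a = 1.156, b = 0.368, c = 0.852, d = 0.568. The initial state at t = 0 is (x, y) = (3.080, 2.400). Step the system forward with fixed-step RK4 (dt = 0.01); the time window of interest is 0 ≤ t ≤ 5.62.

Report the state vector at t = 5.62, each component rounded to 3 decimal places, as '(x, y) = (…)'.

(x, y) = (1.761, 1.362)

t=0.000: state=(3.080, 2.400)
step 1 (dt=0.01): k1=(0.840, 2.154), k2=(0.829, 2.169), k3=(0.829, 2.169), k4=(0.818, 2.185); state += dt/6·(k1+2k2+2k3+k4)
t=0.010: state=(3.088, 2.422)
t=0.020: state=(3.096, 2.444)
t=0.030: state=(3.104, 2.466)
continuing one RK4 step at a time; state shown every 20 steps (Δt=0.2):
t=0.200: state=(3.197, 2.894)
t=0.400: state=(3.184, 3.511)
t=0.600: state=(3.020, 4.219)
t=0.800: state=(2.717, 4.934)
t=1.000: state=(2.326, 5.544)
t=1.200: state=(1.917, 5.948)
t=1.400: state=(1.548, 6.104)
t=1.600: state=(1.247, 6.029)
t=1.800: state=(1.016, 5.778)
t=2.000: state=(0.848, 5.415)
t=2.200: state=(0.728, 4.992)
t=2.400: state=(0.646, 4.550)
t=2.600: state=(0.592, 4.116)
t=2.800: state=(0.559, 3.705)
t=3.000: state=(0.544, 3.326)
t=3.200: state=(0.544, 2.983)
t=3.400: state=(0.557, 2.678)
t=3.600: state=(0.582, 2.409)
t=3.800: state=(0.619, 2.175)
t=4.000: state=(0.670, 1.973)
t=4.200: state=(0.735, 1.802)
t=4.400: state=(0.816, 1.659)
t=4.600: state=(0.914, 1.544)
t=4.800: state=(1.031, 1.453)
t=5.000: state=(1.171, 1.389)
t=5.200: state=(1.334, 1.350)
t=5.400: state=(1.523, 1.339)
t=5.600: state=(1.738, 1.358)
t=5.620: state=(1.761, 1.362)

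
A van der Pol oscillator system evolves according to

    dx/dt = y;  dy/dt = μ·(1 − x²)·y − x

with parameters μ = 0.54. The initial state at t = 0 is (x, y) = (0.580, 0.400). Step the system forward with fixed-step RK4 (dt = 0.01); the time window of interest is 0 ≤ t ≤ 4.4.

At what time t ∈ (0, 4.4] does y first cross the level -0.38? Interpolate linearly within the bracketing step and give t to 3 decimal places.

t=0.000: state=(0.580, 0.400)
step 1 (dt=0.01): k1=(0.400, -0.437), k2=(0.398, -0.440), k3=(0.398, -0.440), k4=(0.396, -0.443); state += dt/6·(k1+2k2+2k3+k4)
t=0.010: state=(0.584, 0.396)
t=0.020: state=(0.588, 0.391)
t=0.030: state=(0.592, 0.387)
continuing one RK4 step at a time; state shown every 20 steps (Δt=0.2):
t=0.200: state=(0.650, 0.300)
t=0.400: state=(0.699, 0.179)
t=0.600: state=(0.721, 0.043)
t=0.800: state=(0.715, -0.103)
t=1.000: state=(0.680, -0.253)
t=1.160: state=(0.630, -0.373)
next step: t=1.170: state=(0.626, -0.381) — y has crossed -0.38
linear interpolation between t=1.160 (-0.37323) and t=1.170 (-0.38074) → t≈1.169

t = 1.169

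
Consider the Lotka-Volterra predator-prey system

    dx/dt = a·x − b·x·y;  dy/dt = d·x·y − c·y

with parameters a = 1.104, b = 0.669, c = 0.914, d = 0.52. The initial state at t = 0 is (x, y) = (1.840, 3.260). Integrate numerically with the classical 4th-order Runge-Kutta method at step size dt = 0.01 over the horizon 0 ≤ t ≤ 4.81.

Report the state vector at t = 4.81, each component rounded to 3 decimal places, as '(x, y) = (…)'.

t=0.000: state=(1.840, 3.260)
step 1 (dt=0.01): k1=(-1.982, 0.140), k2=(-1.972, 0.123), k3=(-1.972, 0.123), k4=(-1.962, 0.106); state += dt/6·(k1+2k2+2k3+k4)
t=0.010: state=(1.820, 3.261)
t=0.020: state=(1.801, 3.262)
t=0.030: state=(1.781, 3.263)
continuing one RK4 step at a time; state shown every 20 steps (Δt=0.2):
t=0.200: state=(1.485, 3.226)
t=0.400: state=(1.213, 3.089)
t=0.600: state=(1.013, 2.887)
t=0.800: state=(0.872, 2.651)
t=1.000: state=(0.776, 2.405)
t=1.200: state=(0.713, 2.164)
t=1.400: state=(0.675, 1.937)
t=1.600: state=(0.659, 1.729)
t=1.800: state=(0.661, 1.542)
t=2.000: state=(0.678, 1.377)
t=2.200: state=(0.710, 1.233)
t=2.400: state=(0.757, 1.108)
t=2.600: state=(0.820, 1.002)
t=2.800: state=(0.900, 0.912)
t=3.000: state=(0.999, 0.839)
t=3.200: state=(1.118, 0.780)
t=3.400: state=(1.260, 0.735)
t=3.600: state=(1.427, 0.704)
t=3.800: state=(1.622, 0.687)
t=4.000: state=(1.846, 0.685)
t=4.200: state=(2.099, 0.700)
t=4.400: state=(2.378, 0.736)
t=4.600: state=(2.678, 0.797)
t=4.800: state=(2.984, 0.891)
t=4.810: state=(2.999, 0.897)

(x, y) = (2.999, 0.897)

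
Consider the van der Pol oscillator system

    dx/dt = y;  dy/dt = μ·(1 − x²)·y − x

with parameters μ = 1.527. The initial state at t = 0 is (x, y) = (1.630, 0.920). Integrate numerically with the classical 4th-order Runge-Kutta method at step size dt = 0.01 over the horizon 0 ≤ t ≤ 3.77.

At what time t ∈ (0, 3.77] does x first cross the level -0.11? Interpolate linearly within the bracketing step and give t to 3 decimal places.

t = 2.432

t=0.000: state=(1.630, 0.920)
step 1 (dt=0.01): k1=(0.920, -3.958), k2=(0.900, -3.933), k3=(0.900, -3.933), k4=(0.881, -3.907); state += dt/6·(k1+2k2+2k3+k4)
t=0.010: state=(1.639, 0.881)
t=0.020: state=(1.648, 0.842)
t=0.030: state=(1.656, 0.804)
continuing one RK4 step at a time; state shown every 20 steps (Δt=0.2):
t=0.200: state=(1.743, 0.261)
t=0.400: state=(1.753, -0.121)
t=0.600: state=(1.707, -0.326)
t=0.800: state=(1.628, -0.447)
t=1.000: state=(1.530, -0.538)
t=1.200: state=(1.413, -0.625)
t=1.400: state=(1.279, -0.727)
t=1.600: state=(1.120, -0.861)
t=1.800: state=(0.930, -1.051)
t=2.000: state=(0.694, -1.336)
t=2.200: state=(0.386, -1.775)
t=2.400: state=(-0.030, -2.419)
t=2.430: state=(-0.105, -2.530)
next step: t=2.440: state=(-0.130, -2.567) — x has crossed -0.11
linear interpolation between t=2.430 (-0.10464) and t=2.440 (-0.13013) → t≈2.432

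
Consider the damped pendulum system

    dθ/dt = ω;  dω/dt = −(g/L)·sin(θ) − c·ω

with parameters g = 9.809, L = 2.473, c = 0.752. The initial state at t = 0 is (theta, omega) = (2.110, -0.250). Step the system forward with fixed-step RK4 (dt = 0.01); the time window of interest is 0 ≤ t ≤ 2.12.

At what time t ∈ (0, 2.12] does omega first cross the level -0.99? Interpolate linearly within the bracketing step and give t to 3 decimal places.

t = 0.243

t=0.000: state=(2.110, -0.250)
step 1 (dt=0.01): k1=(-0.250, -3.216), k2=(-0.266, -3.206), k3=(-0.266, -3.206), k4=(-0.282, -3.197); state += dt/6·(k1+2k2+2k3+k4)
t=0.010: state=(2.107, -0.282)
t=0.020: state=(2.104, -0.314)
t=0.030: state=(2.101, -0.346)
continuing one RK4 step at a time; state shown every 10 steps (Δt=0.1):
t=0.100: state=(2.069, -0.563)
t=0.200: state=(1.998, -0.864)
t=0.240: state=(1.961, -0.982)
next step: t=0.250: state=(1.951, -1.011) — omega has crossed -0.99
linear interpolation between t=0.240 (-0.98174) and t=0.250 (-1.01100) → t≈0.243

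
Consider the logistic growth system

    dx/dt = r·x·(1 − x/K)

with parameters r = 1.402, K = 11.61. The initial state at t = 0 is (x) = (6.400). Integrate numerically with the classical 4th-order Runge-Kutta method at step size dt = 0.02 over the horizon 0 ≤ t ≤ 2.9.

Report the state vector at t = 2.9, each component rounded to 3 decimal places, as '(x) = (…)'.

t=0.000: state=(6.400)
step 1 (dt=0.02): k1=(4.027), k2=(4.021), k3=(4.021), k4=(4.014); state += dt/6·(k1+2k2+2k3+k4)
t=0.020: state=(6.480)
t=0.040: state=(6.561)
t=0.060: state=(6.640)
continuing one RK4 step at a time; state shown every 5 steps (Δt=0.1):
t=0.100: state=(6.799)
t=0.200: state=(7.189)
t=0.300: state=(7.566)
t=0.400: state=(7.927)
t=0.500: state=(8.270)
t=0.600: state=(8.594)
t=0.700: state=(8.896)
t=0.800: state=(9.177)
t=0.900: state=(9.435)
t=1.000: state=(9.672)
t=1.100: state=(9.888)
t=1.200: state=(10.084)
t=1.300: state=(10.260)
t=1.400: state=(10.419)
t=1.500: state=(10.560)
t=1.600: state=(10.687)
t=1.700: state=(10.799)
t=1.800: state=(10.899)
t=1.900: state=(10.987)
t=2.000: state=(11.064)
t=2.100: state=(11.133)
t=2.200: state=(11.193)
t=2.300: state=(11.246)
t=2.400: state=(11.292)
t=2.500: state=(11.333)
t=2.600: state=(11.368)
t=2.700: state=(11.399)
t=2.800: state=(11.426)
t=2.900: state=(11.450)

(x) = (11.450)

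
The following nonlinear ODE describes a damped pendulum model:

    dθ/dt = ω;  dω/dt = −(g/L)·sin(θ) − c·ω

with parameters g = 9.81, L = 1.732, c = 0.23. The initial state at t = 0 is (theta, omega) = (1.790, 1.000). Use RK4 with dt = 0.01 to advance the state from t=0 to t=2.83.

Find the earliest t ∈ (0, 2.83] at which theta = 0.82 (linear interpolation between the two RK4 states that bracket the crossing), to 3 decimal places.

t = 0.816

t=0.000: state=(1.790, 1.000)
step 1 (dt=0.01): k1=(1.000, -5.758), k2=(0.971, -5.746), k3=(0.971, -5.746), k4=(0.943, -5.733); state += dt/6·(k1+2k2+2k3+k4)
t=0.010: state=(1.800, 0.943)
t=0.020: state=(1.809, 0.885)
t=0.030: state=(1.817, 0.828)
continuing one RK4 step at a time; state shown every 10 steps (Δt=0.1):
t=0.100: state=(1.862, 0.436)
t=0.200: state=(1.878, -0.108)
t=0.300: state=(1.840, -0.642)
t=0.400: state=(1.750, -1.172)
t=0.500: state=(1.606, -1.702)
t=0.600: state=(1.410, -2.221)
t=0.700: state=(1.163, -2.707)
t=0.800: state=(0.871, -3.121)
t=0.810: state=(0.839, -3.156)
next step: t=0.820: state=(0.808, -3.191) — theta has crossed 0.82
linear interpolation between t=0.810 (0.83927) and t=0.820 (0.80753) → t≈0.816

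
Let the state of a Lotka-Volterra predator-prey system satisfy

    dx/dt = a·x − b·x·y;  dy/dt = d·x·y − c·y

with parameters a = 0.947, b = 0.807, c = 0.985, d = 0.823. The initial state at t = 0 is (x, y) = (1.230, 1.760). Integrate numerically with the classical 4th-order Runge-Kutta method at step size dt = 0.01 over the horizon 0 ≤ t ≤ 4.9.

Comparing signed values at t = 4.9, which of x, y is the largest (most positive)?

largest component: x

t=0.000: state=(1.230, 1.760)
step 1 (dt=0.01): k1=(-0.582, 0.048), k2=(-0.581, 0.044), k3=(-0.581, 0.044), k4=(-0.580, 0.040); state += dt/6·(k1+2k2+2k3+k4)
t=0.010: state=(1.224, 1.760)
t=0.020: state=(1.218, 1.761)
t=0.030: state=(1.213, 1.761)
continuing one RK4 step at a time; state shown every 20 steps (Δt=0.2):
t=0.200: state=(1.119, 1.753)
t=0.400: state=(1.022, 1.717)
t=0.600: state=(0.940, 1.656)
t=0.800: state=(0.875, 1.579)
t=1.000: state=(0.825, 1.491)
t=1.200: state=(0.790, 1.398)
t=1.400: state=(0.768, 1.305)
t=1.600: state=(0.757, 1.215)
t=1.800: state=(0.757, 1.130)
t=2.000: state=(0.767, 1.052)
t=2.200: state=(0.787, 0.981)
t=2.400: state=(0.816, 0.919)
t=2.600: state=(0.854, 0.866)
t=2.800: state=(0.901, 0.822)
t=3.000: state=(0.956, 0.786)
t=3.200: state=(1.020, 0.760)
t=3.400: state=(1.092, 0.742)
t=3.600: state=(1.172, 0.734)
t=3.800: state=(1.258, 0.736)
t=4.000: state=(1.349, 0.749)
t=4.200: state=(1.442, 0.774)
t=4.400: state=(1.533, 0.812)
t=4.600: state=(1.619, 0.865)
t=4.800: state=(1.693, 0.933)
t=4.900: state=(1.723, 0.973)
compare at T: x=1.723, y=0.973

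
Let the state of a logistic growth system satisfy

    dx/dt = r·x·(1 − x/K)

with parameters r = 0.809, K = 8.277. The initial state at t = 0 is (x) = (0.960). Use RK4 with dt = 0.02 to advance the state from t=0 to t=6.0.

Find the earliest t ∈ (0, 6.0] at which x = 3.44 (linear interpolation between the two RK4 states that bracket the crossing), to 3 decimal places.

t=0.000: state=(0.960)
step 1 (dt=0.02): k1=(0.687), k2=(0.691), k3=(0.691), k4=(0.695); state += dt/6·(k1+2k2+2k3+k4)
t=0.020: state=(0.974)
t=0.040: state=(0.988)
t=0.060: state=(1.002)
continuing one RK4 step at a time; state shown every 10 steps (Δt=0.2):
t=0.200: state=(1.106)
t=0.400: state=(1.271)
t=0.600: state=(1.454)
t=0.800: state=(1.659)
t=1.000: state=(1.884)
t=1.200: state=(2.129)
t=1.400: state=(2.395)
t=1.600: state=(2.680)
t=1.800: state=(2.981)
t=2.000: state=(3.296)
t=2.080: state=(3.425)
next step: t=2.100: state=(3.458) — x has crossed 3.44
linear interpolation between t=2.080 (3.42497) and t=2.100 (3.45750) → t≈2.089

t = 2.089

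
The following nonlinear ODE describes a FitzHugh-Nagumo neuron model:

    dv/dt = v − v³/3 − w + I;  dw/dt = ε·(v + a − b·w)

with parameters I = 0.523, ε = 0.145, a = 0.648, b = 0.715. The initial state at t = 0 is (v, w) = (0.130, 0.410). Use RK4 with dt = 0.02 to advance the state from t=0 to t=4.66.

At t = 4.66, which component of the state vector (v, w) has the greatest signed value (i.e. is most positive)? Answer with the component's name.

largest component: v

t=0.000: state=(0.130, 0.410)
step 1 (dt=0.02): k1=(0.242, 0.070), k2=(0.244, 0.071), k3=(0.244, 0.071), k4=(0.246, 0.071); state += dt/6·(k1+2k2+2k3+k4)
t=0.020: state=(0.135, 0.411)
t=0.040: state=(0.140, 0.413)
t=0.060: state=(0.145, 0.414)
continuing one RK4 step at a time; state shown every 10 steps (Δt=0.2):
t=0.200: state=(0.182, 0.425)
t=0.400: state=(0.242, 0.441)
t=0.600: state=(0.310, 0.458)
t=0.800: state=(0.388, 0.477)
t=1.000: state=(0.476, 0.498)
t=1.200: state=(0.574, 0.522)
t=1.400: state=(0.680, 0.548)
t=1.600: state=(0.793, 0.576)
t=1.800: state=(0.908, 0.607)
t=2.000: state=(1.020, 0.641)
t=2.200: state=(1.125, 0.677)
t=2.400: state=(1.217, 0.716)
t=2.600: state=(1.294, 0.756)
t=2.800: state=(1.353, 0.797)
t=3.000: state=(1.396, 0.839)
t=3.200: state=(1.423, 0.881)
t=3.400: state=(1.438, 0.922)
t=3.600: state=(1.443, 0.963)
t=3.800: state=(1.439, 1.003)
t=4.000: state=(1.429, 1.043)
t=4.200: state=(1.414, 1.081)
t=4.400: state=(1.395, 1.117)
t=4.600: state=(1.373, 1.153)
t=4.660: state=(1.365, 1.163)
compare at T: v=1.365, w=1.163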